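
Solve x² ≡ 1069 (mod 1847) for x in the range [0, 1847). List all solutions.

54, 1793

Since 1847 ≡ 3 (mod 4), a square root of 1069 is 1069^((1847+1)/4) = 1069^462 mod 1847.
Repeated squaring: 1069^2≡1315, 1069^4≡433, 1069^8≡942, 1069^16≡804, 1069^32≡1813, 1069^64≡1156, 1069^128≡955, 1069^256≡1454 (mod 1847).
1069^462 = 1069^(256+128+64+8+4+2) ≡ 54 (mod 1847).
Check: 54² = 2916 ≡ 1069 (mod 1847). The two roots are 54 and 1793.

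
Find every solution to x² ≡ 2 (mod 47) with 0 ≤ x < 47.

Since 47 ≡ 3 (mod 4), a square root of 2 is 2^((47+1)/4) = 2^12 mod 47.
Repeated squaring: 2^2≡4, 2^4≡16, 2^8≡21 (mod 47).
2^12 = 2^(8+4) ≡ 7 (mod 47).
Check: 7² = 49 ≡ 2 (mod 47). The two roots are 7 and 40.

7, 40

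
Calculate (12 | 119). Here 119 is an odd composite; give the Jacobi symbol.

1

Pull out 2^2: since 119 ≡ 7 (mod 8), (2/119) = +1, so (2/119)^2 = +1.
Reciprocity: 3 ≡ 3 and 119 ≡ 3 (mod 4), so (3/119) = −(119/3).
Reduce top mod 3: now compute (2/3).
Pull out 2: since 3 ≡ 3 (mod 8), (2/3) = -1.
Reached (1/3) = 1. Collecting the sign flips along the way, the symbol is +1.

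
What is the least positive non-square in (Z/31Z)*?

(2/31) = +1, so 2 is a residue.
(3/31) = −1, so 3 is the smallest positive non-residue mod 31.

3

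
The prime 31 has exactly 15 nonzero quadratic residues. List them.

Square k = 1,…,15 (k and 31−k give the same square):
1²=1, 2²=4, 3²=9, 4²=16, 5²=25, 6²≡5, 7²≡18, 8²≡2, 9²≡19, 10²≡7, 11²≡28, 12²≡20, 13²≡14, 14²≡10, 15²≡8 (mod 31).
So the quadratic residues mod 31 are {1, 2, 4, 5, 7, 8, 9, 10, 14, 16, 18, 19, 20, 25, 28}.

1 2 4 5 7 8 9 10 14 16 18 19 20 25 28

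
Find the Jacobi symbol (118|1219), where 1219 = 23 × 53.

-1

Pull out 2: since 1219 ≡ 3 (mod 8), (2/1219) = -1.
Reciprocity: 59 ≡ 3 and 1219 ≡ 3 (mod 4), so (59/1219) = −(1219/59).
Reduce top mod 59: now compute (39/59).
Reciprocity: 39 ≡ 3 and 59 ≡ 3 (mod 4), so (39/59) = −(59/39).
Reduce top mod 39: now compute (20/39).
Pull out 2^2: since 39 ≡ 7 (mod 8), (2/39) = +1, so (2/39)^2 = +1.
Reciprocity: 5 ≡ 1 and 39 ≡ 3 (mod 4), so (5/39) = +(39/5).
Reduce top mod 5: now compute (4/5).
Pull out 2^2: since 5 ≡ 5 (mod 8), (2/5) = -1, so (2/5)^2 = +1.
Reached (1/5) = 1. Collecting the sign flips along the way, the symbol is -1.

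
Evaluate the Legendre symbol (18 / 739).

Euler's criterion: (18/739) ≡ 18^369 (mod 739).
18^2 ≡ 324 (mod 739)
18^4 ≡ 38 (mod 739)
18^8 ≡ 705 (mod 739)
18^16 ≡ 417 (mod 739)
18^32 ≡ 224 (mod 739)
18^64 ≡ 663 (mod 739)
18^128 ≡ 603 (mod 739)
18^256 ≡ 21 (mod 739)
18^369 = 18^(256+64+32+16+1) ≡ 738 (mod 739).
Result is 738 ≡ −1, so (18/739) = −1.

-1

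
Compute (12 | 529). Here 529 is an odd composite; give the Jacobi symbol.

1

Pull out 2^2: since 529 ≡ 1 (mod 8), (2/529) = +1, so (2/529)^2 = +1.
Reciprocity: 3 ≡ 3 and 529 ≡ 1 (mod 4), so (3/529) = +(529/3).
Reduce top mod 3: now compute (1/3).
Reached (1/3) = 1. Collecting the sign flips along the way, the symbol is +1.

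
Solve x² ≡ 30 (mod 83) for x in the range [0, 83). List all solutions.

14, 69

Since 83 ≡ 3 (mod 4), a square root of 30 is 30^((83+1)/4) = 30^21 mod 83.
Repeated squaring: 30^2≡70, 30^4≡3, 30^8≡9, 30^16≡81 (mod 83).
30^21 = 30^(16+4+1) ≡ 69 (mod 83).
Check: 69² = 4761 ≡ 30 (mod 83). The two roots are 14 and 69.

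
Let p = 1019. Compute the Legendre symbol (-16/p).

First reduce: -16 ≡ 1003 (mod 1019).
Reciprocity: 1003 ≡ 3 and 1019 ≡ 3 (mod 4), so (1003/1019) = −(1019/1003).
Reduce top mod 1003: now compute (16/1003).
Pull out 2^4: since 1003 ≡ 3 (mod 8), (2/1003) = -1, so (2/1003)^4 = +1.
Reached (1/1003) = 1. Collecting the sign flips along the way, the symbol is -1.

-1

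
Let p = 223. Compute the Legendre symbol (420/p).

1

First reduce: 420 ≡ 197 (mod 223).
Reciprocity: 197 ≡ 1 and 223 ≡ 3 (mod 4), so (197/223) = +(223/197).
Reduce top mod 197: now compute (26/197).
Pull out 2: since 197 ≡ 5 (mod 8), (2/197) = -1.
Reciprocity: 13 ≡ 1 and 197 ≡ 1 (mod 4), so (13/197) = +(197/13).
Reduce top mod 13: now compute (2/13).
Pull out 2: since 13 ≡ 5 (mod 8), (2/13) = -1.
Reached (1/13) = 1. Collecting the sign flips along the way, the symbol is +1.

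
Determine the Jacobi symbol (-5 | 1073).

-1

First reduce: -5 ≡ 1068 (mod 1073).
Pull out 2^2: since 1073 ≡ 1 (mod 8), (2/1073) = +1, so (2/1073)^2 = +1.
Reciprocity: 267 ≡ 3 and 1073 ≡ 1 (mod 4), so (267/1073) = +(1073/267).
Reduce top mod 267: now compute (5/267).
Reciprocity: 5 ≡ 1 and 267 ≡ 3 (mod 4), so (5/267) = +(267/5).
Reduce top mod 5: now compute (2/5).
Pull out 2: since 5 ≡ 5 (mod 8), (2/5) = -1.
Reached (1/5) = 1. Collecting the sign flips along the way, the symbol is -1.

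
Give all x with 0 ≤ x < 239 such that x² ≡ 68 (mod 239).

Since 239 ≡ 3 (mod 4), a square root of 68 is 68^((239+1)/4) = 68^60 mod 239.
Repeated squaring: 68^2≡83, 68^4≡197, 68^8≡91, 68^16≡155, 68^32≡125 (mod 239).
68^60 = 68^(32+16+8+4) ≡ 32 (mod 239).
Check: 32² = 1024 ≡ 68 (mod 239). The two roots are 32 and 207.

32, 207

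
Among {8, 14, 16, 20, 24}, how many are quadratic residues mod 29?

3

(8/29) = -1 → non-residue.
(14/29) = -1 → non-residue.
(16/29) = +1 → QR.
(20/29) = +1 → QR.
(24/29) = +1 → QR.
Total quadratic residues among the 5: 3.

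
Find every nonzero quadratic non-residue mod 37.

Square k = 1,…,18 (k and 37−k give the same square):
1²=1, 2²=4, 3²=9, 4²=16, 5²=25, 6²=36, 7²≡12, 8²≡27, 9²≡7, 10²≡26, 11²≡10, 12²≡33, 13²≡21, 14²≡11, 15²≡3, 16²≡34, 17²≡30, 18²≡28 (mod 37).
The residues are {1, 3, 4, 7, 9, 10, 11, 12, 16, 21, 25, 26, 27, 28, 30, 33, 34, 36}; the non-residues are the remaining 18 nonzero classes.

2 5 6 8 13 14 15 17 18 19 20 22 23 24 29 31 32 35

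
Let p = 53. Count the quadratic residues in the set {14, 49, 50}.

1

(14/53) = -1 → non-residue.
(49/53) = +1 → QR.
(50/53) = -1 → non-residue.
Total quadratic residues among the 3: 1.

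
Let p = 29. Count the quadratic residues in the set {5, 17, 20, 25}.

(5/29) = +1 → QR.
(17/29) = -1 → non-residue.
(20/29) = +1 → QR.
(25/29) = +1 → QR.
Total quadratic residues among the 4: 3.

3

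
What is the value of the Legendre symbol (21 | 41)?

Euler's criterion: (21/41) ≡ 21^20 (mod 41).
21^2 ≡ 31 (mod 41)
21^4 ≡ 18 (mod 41)
21^8 ≡ 37 (mod 41)
21^16 ≡ 16 (mod 41)
21^20 = 21^(16+4) ≡ 1 (mod 41).
Result is 1, so (21/41) = 1.

1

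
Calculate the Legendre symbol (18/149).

Pull out 2: since 149 ≡ 5 (mod 8), (2/149) = -1.
Reciprocity: 9 ≡ 1 and 149 ≡ 1 (mod 4), so (9/149) = +(149/9).
Reduce top mod 9: now compute (5/9).
Reciprocity: 5 ≡ 1 and 9 ≡ 1 (mod 4), so (5/9) = +(9/5).
Reduce top mod 5: now compute (4/5).
Pull out 2^2: since 5 ≡ 5 (mod 8), (2/5) = -1, so (2/5)^2 = +1.
Reached (1/5) = 1. Collecting the sign flips along the way, the symbol is -1.

-1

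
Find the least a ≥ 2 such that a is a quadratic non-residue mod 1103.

5

(2/1103) = +1, so 2 is a residue.
(3/1103) = +1, so 3 is a residue.
(4/1103) = +1, so 4 is a residue.
(5/1103) = −1, so 5 is the smallest positive non-residue mod 1103.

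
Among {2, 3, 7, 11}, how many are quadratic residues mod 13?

(2/13) = -1 → non-residue.
(3/13) = +1 → QR.
(7/13) = -1 → non-residue.
(11/13) = -1 → non-residue.
Total quadratic residues among the 4: 1.

1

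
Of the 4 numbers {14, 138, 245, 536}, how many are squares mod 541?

(14/541) = -1 → non-residue.
(138/541) = -1 → non-residue.
(245/541) = +1 → QR.
(536/541) = +1 → QR.
Total quadratic residues among the 4: 2.

2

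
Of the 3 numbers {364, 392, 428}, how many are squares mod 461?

2

(364/461) = +1 → QR.
(392/461) = -1 → non-residue.
(428/461) = +1 → QR.
Total quadratic residues among the 3: 2.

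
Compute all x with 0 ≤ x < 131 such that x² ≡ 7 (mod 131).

20, 111

Since 131 ≡ 3 (mod 4), a square root of 7 is 7^((131+1)/4) = 7^33 mod 131.
Repeated squaring: 7^2≡49, 7^4≡43, 7^8≡15, 7^16≡94, 7^32≡59 (mod 131).
7^33 = 7^(32+1) ≡ 20 (mod 131).
Check: 20² = 400 ≡ 7 (mod 131). The two roots are 20 and 111.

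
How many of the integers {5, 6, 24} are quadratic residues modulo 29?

3

(5/29) = +1 → QR.
(6/29) = +1 → QR.
(24/29) = +1 → QR.
Total quadratic residues among the 3: 3.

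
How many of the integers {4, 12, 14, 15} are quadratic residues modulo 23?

2

(4/23) = +1 → QR.
(12/23) = +1 → QR.
(14/23) = -1 → non-residue.
(15/23) = -1 → non-residue.
Total quadratic residues among the 4: 2.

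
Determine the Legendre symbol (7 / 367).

1

Reciprocity: 7 ≡ 3 and 367 ≡ 3 (mod 4), so (7/367) = −(367/7).
Reduce top mod 7: now compute (3/7).
Reciprocity: 3 ≡ 3 and 7 ≡ 3 (mod 4), so (3/7) = −(7/3).
Reduce top mod 3: now compute (1/3).
Reached (1/3) = 1. Collecting the sign flips along the way, the symbol is +1.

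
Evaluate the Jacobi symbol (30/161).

-1

Pull out 2: since 161 ≡ 1 (mod 8), (2/161) = +1.
Reciprocity: 15 ≡ 3 and 161 ≡ 1 (mod 4), so (15/161) = +(161/15).
Reduce top mod 15: now compute (11/15).
Reciprocity: 11 ≡ 3 and 15 ≡ 3 (mod 4), so (11/15) = −(15/11).
Reduce top mod 11: now compute (4/11).
Pull out 2^2: since 11 ≡ 3 (mod 8), (2/11) = -1, so (2/11)^2 = +1.
Reached (1/11) = 1. Collecting the sign flips along the way, the symbol is -1.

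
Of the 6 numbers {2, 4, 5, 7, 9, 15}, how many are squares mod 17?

4

(2/17) = +1 → QR.
(4/17) = +1 → QR.
(5/17) = -1 → non-residue.
(7/17) = -1 → non-residue.
(9/17) = +1 → QR.
(15/17) = +1 → QR.
Total quadratic residues among the 6: 4.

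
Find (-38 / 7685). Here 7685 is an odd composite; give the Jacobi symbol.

First reduce: -38 ≡ 7647 (mod 7685).
Reciprocity: 7647 ≡ 3 and 7685 ≡ 1 (mod 4), so (7647/7685) = +(7685/7647).
Reduce top mod 7647: now compute (38/7647).
Pull out 2: since 7647 ≡ 7 (mod 8), (2/7647) = +1.
Reciprocity: 19 ≡ 3 and 7647 ≡ 3 (mod 4), so (19/7647) = −(7647/19).
Reduce top mod 19: now compute (9/19).
Reciprocity: 9 ≡ 1 and 19 ≡ 3 (mod 4), so (9/19) = +(19/9).
Reduce top mod 9: now compute (1/9).
Reached (1/9) = 1. Collecting the sign flips along the way, the symbol is -1.

-1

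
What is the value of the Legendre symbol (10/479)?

Pull out 2: since 479 ≡ 7 (mod 8), (2/479) = +1.
Reciprocity: 5 ≡ 1 and 479 ≡ 3 (mod 4), so (5/479) = +(479/5).
Reduce top mod 5: now compute (4/5).
Pull out 2^2: since 5 ≡ 5 (mod 8), (2/5) = -1, so (2/5)^2 = +1.
Reached (1/5) = 1. Collecting the sign flips along the way, the symbol is +1.

1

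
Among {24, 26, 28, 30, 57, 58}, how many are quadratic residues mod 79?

(24/79) = -1 → non-residue.
(26/79) = +1 → QR.
(28/79) = -1 → non-residue.
(30/79) = -1 → non-residue.
(57/79) = -1 → non-residue.
(58/79) = -1 → non-residue.
Total quadratic residues among the 6: 1.

1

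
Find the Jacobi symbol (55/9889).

Reciprocity: 55 ≡ 3 and 9889 ≡ 1 (mod 4), so (55/9889) = +(9889/55).
Reduce top mod 55: now compute (44/55).
Pull out 2^2: since 55 ≡ 7 (mod 8), (2/55) = +1, so (2/55)^2 = +1.
Reciprocity: 11 ≡ 3 and 55 ≡ 3 (mod 4), so (11/55) = −(55/11).
Reduce top mod 11: now compute (0/11).
Top reduces to 0: gcd > 1, so the symbol is 0.

0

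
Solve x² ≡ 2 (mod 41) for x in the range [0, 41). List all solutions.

17, 24

41 ≡ 1 (mod 4), so we find a root by search.
Trying successive values, 17² = 289 ≡ 2 (mod 41). The other root is 41 − 17 = 24.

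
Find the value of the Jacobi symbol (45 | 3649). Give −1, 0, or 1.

Reciprocity: 45 ≡ 1 and 3649 ≡ 1 (mod 4), so (45/3649) = +(3649/45).
Reduce top mod 45: now compute (4/45).
Pull out 2^2: since 45 ≡ 5 (mod 8), (2/45) = -1, so (2/45)^2 = +1.
Reached (1/45) = 1. Collecting the sign flips along the way, the symbol is +1.

1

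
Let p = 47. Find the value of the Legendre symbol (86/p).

-1

Euler's criterion: (86/47) ≡ 39^23 (mod 47).
39^2 ≡ 17 (mod 47)
39^4 ≡ 7 (mod 47)
39^8 ≡ 2 (mod 47)
39^16 ≡ 4 (mod 47)
39^23 = 39^(16+4+2+1) ≡ 46 (mod 47).
Result is 46 ≡ −1, so (86/47) = −1.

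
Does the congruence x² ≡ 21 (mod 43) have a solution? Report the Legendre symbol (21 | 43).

Euler's criterion: (21/43) ≡ 21^21 (mod 43).
21^2 ≡ 11 (mod 43)
21^4 ≡ 35 (mod 43)
21^8 ≡ 21 (mod 43)
21^16 ≡ 11 (mod 43)
21^21 = 21^(16+4+1) ≡ 1 (mod 43).
Result is 1, so (21/43) = 1.

1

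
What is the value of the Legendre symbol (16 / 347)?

Euler's criterion: (16/347) ≡ 16^173 (mod 347).
16^2 ≡ 256 (mod 347)
16^4 ≡ 300 (mod 347)
16^8 ≡ 127 (mod 347)
16^16 ≡ 167 (mod 347)
16^32 ≡ 129 (mod 347)
16^64 ≡ 332 (mod 347)
16^128 ≡ 225 (mod 347)
16^173 = 16^(128+32+8+4+1) ≡ 1 (mod 347).
Result is 1, so (16/347) = 1.

1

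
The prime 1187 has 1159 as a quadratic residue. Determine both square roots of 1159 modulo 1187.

91, 1096

Since 1187 ≡ 3 (mod 4), a square root of 1159 is 1159^((1187+1)/4) = 1159^297 mod 1187.
Repeated squaring: 1159^2≡784, 1159^4≡977, 1159^8≡181, 1159^16≡712, 1159^32≡95, 1159^64≡716, 1159^128≡1059, 1159^256≡953 (mod 1187).
1159^297 = 1159^(256+32+8+1) ≡ 1096 (mod 1187).
Check: 1096² = 1201216 ≡ 1159 (mod 1187). The two roots are 91 and 1096.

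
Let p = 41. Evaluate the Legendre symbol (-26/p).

First reduce: -26 ≡ 15 (mod 41).
Reciprocity: 15 ≡ 3 and 41 ≡ 1 (mod 4), so (15/41) = +(41/15).
Reduce top mod 15: now compute (11/15).
Reciprocity: 11 ≡ 3 and 15 ≡ 3 (mod 4), so (11/15) = −(15/11).
Reduce top mod 11: now compute (4/11).
Pull out 2^2: since 11 ≡ 3 (mod 8), (2/11) = -1, so (2/11)^2 = +1.
Reached (1/11) = 1. Collecting the sign flips along the way, the symbol is -1.

-1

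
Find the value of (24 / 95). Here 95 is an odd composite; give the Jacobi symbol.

Pull out 2^3: since 95 ≡ 7 (mod 8), (2/95) = +1, so (2/95)^3 = +1.
Reciprocity: 3 ≡ 3 and 95 ≡ 3 (mod 4), so (3/95) = −(95/3).
Reduce top mod 3: now compute (2/3).
Pull out 2: since 3 ≡ 3 (mod 8), (2/3) = -1.
Reached (1/3) = 1. Collecting the sign flips along the way, the symbol is +1.

1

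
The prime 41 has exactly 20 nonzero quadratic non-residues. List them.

Square k = 1,…,20 (k and 41−k give the same square):
1²=1, 2²=4, 3²=9, 4²=16, 5²=25, 6²=36, 7²≡8, 8²≡23, 9²≡40, 10²≡18, 11²≡39, 12²≡21, 13²≡5, 14²≡32, 15²≡20, 16²≡10, 17²≡2, 18²≡37, 19²≡33, 20²≡31 (mod 41).
The residues are {1, 2, 4, 5, 8, 9, 10, 16, 18, 20, 21, 23, 25, 31, 32, 33, 36, 37, 39, 40}; the non-residues are the remaining 20 nonzero classes.

3 6 7 11 12 13 14 15 17 19 22 24 26 27 28 29 30 34 35 38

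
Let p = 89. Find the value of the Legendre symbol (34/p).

1

Pull out 2: since 89 ≡ 1 (mod 8), (2/89) = +1.
Reciprocity: 17 ≡ 1 and 89 ≡ 1 (mod 4), so (17/89) = +(89/17).
Reduce top mod 17: now compute (4/17).
Pull out 2^2: since 17 ≡ 1 (mod 8), (2/17) = +1, so (2/17)^2 = +1.
Reached (1/17) = 1. Collecting the sign flips along the way, the symbol is +1.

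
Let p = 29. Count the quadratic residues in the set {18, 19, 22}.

1

(18/29) = -1 → non-residue.
(19/29) = -1 → non-residue.
(22/29) = +1 → QR.
Total quadratic residues among the 3: 1.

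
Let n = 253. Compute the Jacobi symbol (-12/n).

1

First reduce: -12 ≡ 241 (mod 253).
Reciprocity: 241 ≡ 1 and 253 ≡ 1 (mod 4), so (241/253) = +(253/241).
Reduce top mod 241: now compute (12/241).
Pull out 2^2: since 241 ≡ 1 (mod 8), (2/241) = +1, so (2/241)^2 = +1.
Reciprocity: 3 ≡ 3 and 241 ≡ 1 (mod 4), so (3/241) = +(241/3).
Reduce top mod 3: now compute (1/3).
Reached (1/3) = 1. Collecting the sign flips along the way, the symbol is +1.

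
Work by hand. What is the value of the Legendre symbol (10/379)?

Pull out 2: since 379 ≡ 3 (mod 8), (2/379) = -1.
Reciprocity: 5 ≡ 1 and 379 ≡ 3 (mod 4), so (5/379) = +(379/5).
Reduce top mod 5: now compute (4/5).
Pull out 2^2: since 5 ≡ 5 (mod 8), (2/5) = -1, so (2/5)^2 = +1.
Reached (1/5) = 1. Collecting the sign flips along the way, the symbol is -1.

-1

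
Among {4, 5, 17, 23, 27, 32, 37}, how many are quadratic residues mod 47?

5

(4/47) = +1 → QR.
(5/47) = -1 → non-residue.
(17/47) = +1 → QR.
(23/47) = -1 → non-residue.
(27/47) = +1 → QR.
(32/47) = +1 → QR.
(37/47) = +1 → QR.
Total quadratic residues among the 7: 5.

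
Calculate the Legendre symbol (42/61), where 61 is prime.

Euler's criterion: (42/61) ≡ 42^30 (mod 61).
42^2 ≡ 56 (mod 61)
42^4 ≡ 25 (mod 61)
42^8 ≡ 15 (mod 61)
42^16 ≡ 42 (mod 61)
42^30 = 42^(16+8+4+2) ≡ 1 (mod 61).
Result is 1, so (42/61) = 1.

1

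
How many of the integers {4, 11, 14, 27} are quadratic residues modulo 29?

1

(4/29) = +1 → QR.
(11/29) = -1 → non-residue.
(14/29) = -1 → non-residue.
(27/29) = -1 → non-residue.
Total quadratic residues among the 4: 1.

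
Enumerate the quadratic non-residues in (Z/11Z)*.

Square k = 1,…,5 (k and 11−k give the same square):
1²=1, 2²=4, 3²=9, 4²≡5, 5²≡3 (mod 11).
The residues are {1, 3, 4, 5, 9}; the non-residues are the remaining 5 nonzero classes.

2,6,7,8,10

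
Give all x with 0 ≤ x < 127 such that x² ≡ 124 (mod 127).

39, 88

Since 127 ≡ 3 (mod 4), a square root of 124 is 124^((127+1)/4) = 124^32 mod 127.
Repeated squaring: 124^2≡9, 124^4≡81, 124^8≡84, 124^16≡71, 124^32≡88 (mod 127).
124^32 = 124^(32) ≡ 88 (mod 127).
Check: 88² = 7744 ≡ 124 (mod 127). The two roots are 39 and 88.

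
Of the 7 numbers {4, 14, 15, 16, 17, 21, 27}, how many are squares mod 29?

2

(4/29) = +1 → QR.
(14/29) = -1 → non-residue.
(15/29) = -1 → non-residue.
(16/29) = +1 → QR.
(17/29) = -1 → non-residue.
(21/29) = -1 → non-residue.
(27/29) = -1 → non-residue.
Total quadratic residues among the 7: 2.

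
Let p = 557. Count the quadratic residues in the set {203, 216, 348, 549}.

2

(203/557) = +1 → QR.
(216/557) = +1 → QR.
(348/557) = -1 → non-residue.
(549/557) = -1 → non-residue.
Total quadratic residues among the 4: 2.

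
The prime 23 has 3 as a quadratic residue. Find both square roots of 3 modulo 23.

7, 16

Since 23 ≡ 3 (mod 4), a square root of 3 is 3^((23+1)/4) = 3^6 mod 23.
Repeated squaring: 3^2≡9, 3^4≡12 (mod 23).
3^6 = 3^(4+2) ≡ 16 (mod 23).
Check: 16² = 256 ≡ 3 (mod 23). The two roots are 7 and 16.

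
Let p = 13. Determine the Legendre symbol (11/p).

-1

Euler's criterion: (11/13) ≡ 11^6 (mod 13).
11^2 ≡ 4 (mod 13)
11^4 ≡ 3 (mod 13)
11^6 = 11^(4+2) ≡ 12 (mod 13).
Result is 12 ≡ −1, so (11/13) = −1.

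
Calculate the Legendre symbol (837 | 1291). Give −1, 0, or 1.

Reciprocity: 837 ≡ 1 and 1291 ≡ 3 (mod 4), so (837/1291) = +(1291/837).
Reduce top mod 837: now compute (454/837).
Pull out 2: since 837 ≡ 5 (mod 8), (2/837) = -1.
Reciprocity: 227 ≡ 3 and 837 ≡ 1 (mod 4), so (227/837) = +(837/227).
Reduce top mod 227: now compute (156/227).
Pull out 2^2: since 227 ≡ 3 (mod 8), (2/227) = -1, so (2/227)^2 = +1.
Reciprocity: 39 ≡ 3 and 227 ≡ 3 (mod 4), so (39/227) = −(227/39).
Reduce top mod 39: now compute (32/39).
Pull out 2^5: since 39 ≡ 7 (mod 8), (2/39) = +1, so (2/39)^5 = +1.
Reached (1/39) = 1. Collecting the sign flips along the way, the symbol is +1.

1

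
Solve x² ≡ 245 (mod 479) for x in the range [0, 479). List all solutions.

Since 479 ≡ 3 (mod 4), a square root of 245 is 245^((479+1)/4) = 245^120 mod 479.
Repeated squaring: 245^2≡150, 245^4≡466, 245^8≡169, 245^16≡300, 245^32≡427, 245^64≡309 (mod 479).
245^120 = 245^(64+32+16+8) ≡ 154 (mod 479).
Check: 154² = 23716 ≡ 245 (mod 479). The two roots are 154 and 325.

154, 325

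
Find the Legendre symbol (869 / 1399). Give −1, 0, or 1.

Reciprocity: 869 ≡ 1 and 1399 ≡ 3 (mod 4), so (869/1399) = +(1399/869).
Reduce top mod 869: now compute (530/869).
Pull out 2: since 869 ≡ 5 (mod 8), (2/869) = -1.
Reciprocity: 265 ≡ 1 and 869 ≡ 1 (mod 4), so (265/869) = +(869/265).
Reduce top mod 265: now compute (74/265).
Pull out 2: since 265 ≡ 1 (mod 8), (2/265) = +1.
Reciprocity: 37 ≡ 1 and 265 ≡ 1 (mod 4), so (37/265) = +(265/37).
Reduce top mod 37: now compute (6/37).
Pull out 2: since 37 ≡ 5 (mod 8), (2/37) = -1.
Reciprocity: 3 ≡ 3 and 37 ≡ 1 (mod 4), so (3/37) = +(37/3).
Reduce top mod 3: now compute (1/3).
Reached (1/3) = 1. Collecting the sign flips along the way, the symbol is +1.

1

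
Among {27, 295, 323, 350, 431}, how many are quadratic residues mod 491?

2

(27/491) = +1 → QR.
(295/491) = -1 → non-residue.
(323/491) = -1 → non-residue.
(350/491) = +1 → QR.
(431/491) = -1 → non-residue.
Total quadratic residues among the 5: 2.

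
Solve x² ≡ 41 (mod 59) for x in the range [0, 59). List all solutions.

10, 49

Since 59 ≡ 3 (mod 4), a square root of 41 is 41^((59+1)/4) = 41^15 mod 59.
Repeated squaring: 41^2≡29, 41^4≡15, 41^8≡48 (mod 59).
41^15 = 41^(8+4+2+1) ≡ 49 (mod 59).
Check: 49² = 2401 ≡ 41 (mod 59). The two roots are 10 and 49.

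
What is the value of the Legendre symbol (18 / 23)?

Pull out 2: since 23 ≡ 7 (mod 8), (2/23) = +1.
Reciprocity: 9 ≡ 1 and 23 ≡ 3 (mod 4), so (9/23) = +(23/9).
Reduce top mod 9: now compute (5/9).
Reciprocity: 5 ≡ 1 and 9 ≡ 1 (mod 4), so (5/9) = +(9/5).
Reduce top mod 5: now compute (4/5).
Pull out 2^2: since 5 ≡ 5 (mod 8), (2/5) = -1, so (2/5)^2 = +1.
Reached (1/5) = 1. Collecting the sign flips along the way, the symbol is +1.

1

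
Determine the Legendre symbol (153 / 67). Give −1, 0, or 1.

1

First reduce: 153 ≡ 19 (mod 67).
Reciprocity: 19 ≡ 3 and 67 ≡ 3 (mod 4), so (19/67) = −(67/19).
Reduce top mod 19: now compute (10/19).
Pull out 2: since 19 ≡ 3 (mod 8), (2/19) = -1.
Reciprocity: 5 ≡ 1 and 19 ≡ 3 (mod 4), so (5/19) = +(19/5).
Reduce top mod 5: now compute (4/5).
Pull out 2^2: since 5 ≡ 5 (mod 8), (2/5) = -1, so (2/5)^2 = +1.
Reached (1/5) = 1. Collecting the sign flips along the way, the symbol is +1.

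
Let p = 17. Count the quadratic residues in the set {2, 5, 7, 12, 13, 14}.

(2/17) = +1 → QR.
(5/17) = -1 → non-residue.
(7/17) = -1 → non-residue.
(12/17) = -1 → non-residue.
(13/17) = +1 → QR.
(14/17) = -1 → non-residue.
Total quadratic residues among the 6: 2.

2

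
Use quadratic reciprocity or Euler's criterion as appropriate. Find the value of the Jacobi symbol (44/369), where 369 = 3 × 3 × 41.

Pull out 2^2: since 369 ≡ 1 (mod 8), (2/369) = +1, so (2/369)^2 = +1.
Reciprocity: 11 ≡ 3 and 369 ≡ 1 (mod 4), so (11/369) = +(369/11).
Reduce top mod 11: now compute (6/11).
Pull out 2: since 11 ≡ 3 (mod 8), (2/11) = -1.
Reciprocity: 3 ≡ 3 and 11 ≡ 3 (mod 4), so (3/11) = −(11/3).
Reduce top mod 3: now compute (2/3).
Pull out 2: since 3 ≡ 3 (mod 8), (2/3) = -1.
Reached (1/3) = 1. Collecting the sign flips along the way, the symbol is -1.

-1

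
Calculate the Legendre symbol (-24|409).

First reduce: -24 ≡ 385 (mod 409).
Reciprocity: 385 ≡ 1 and 409 ≡ 1 (mod 4), so (385/409) = +(409/385).
Reduce top mod 385: now compute (24/385).
Pull out 2^3: since 385 ≡ 1 (mod 8), (2/385) = +1, so (2/385)^3 = +1.
Reciprocity: 3 ≡ 3 and 385 ≡ 1 (mod 4), so (3/385) = +(385/3).
Reduce top mod 3: now compute (1/3).
Reached (1/3) = 1. Collecting the sign flips along the way, the symbol is +1.

1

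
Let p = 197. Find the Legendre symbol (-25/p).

1

First reduce: -25 ≡ 172 (mod 197).
Pull out 2^2: since 197 ≡ 5 (mod 8), (2/197) = -1, so (2/197)^2 = +1.
Reciprocity: 43 ≡ 3 and 197 ≡ 1 (mod 4), so (43/197) = +(197/43).
Reduce top mod 43: now compute (25/43).
Reciprocity: 25 ≡ 1 and 43 ≡ 3 (mod 4), so (25/43) = +(43/25).
Reduce top mod 25: now compute (18/25).
Pull out 2: since 25 ≡ 1 (mod 8), (2/25) = +1.
Reciprocity: 9 ≡ 1 and 25 ≡ 1 (mod 4), so (9/25) = +(25/9).
Reduce top mod 9: now compute (7/9).
Reciprocity: 7 ≡ 3 and 9 ≡ 1 (mod 4), so (7/9) = +(9/7).
Reduce top mod 7: now compute (2/7).
Pull out 2: since 7 ≡ 7 (mod 8), (2/7) = +1.
Reached (1/7) = 1. Collecting the sign flips along the way, the symbol is +1.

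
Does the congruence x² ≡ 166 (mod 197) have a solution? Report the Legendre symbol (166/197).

-1

Pull out 2: since 197 ≡ 5 (mod 8), (2/197) = -1.
Reciprocity: 83 ≡ 3 and 197 ≡ 1 (mod 4), so (83/197) = +(197/83).
Reduce top mod 83: now compute (31/83).
Reciprocity: 31 ≡ 3 and 83 ≡ 3 (mod 4), so (31/83) = −(83/31).
Reduce top mod 31: now compute (21/31).
Reciprocity: 21 ≡ 1 and 31 ≡ 3 (mod 4), so (21/31) = +(31/21).
Reduce top mod 21: now compute (10/21).
Pull out 2: since 21 ≡ 5 (mod 8), (2/21) = -1.
Reciprocity: 5 ≡ 1 and 21 ≡ 1 (mod 4), so (5/21) = +(21/5).
Reduce top mod 5: now compute (1/5).
Reached (1/5) = 1. Collecting the sign flips along the way, the symbol is -1.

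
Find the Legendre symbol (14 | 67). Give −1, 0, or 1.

Pull out 2: since 67 ≡ 3 (mod 8), (2/67) = -1.
Reciprocity: 7 ≡ 3 and 67 ≡ 3 (mod 4), so (7/67) = −(67/7).
Reduce top mod 7: now compute (4/7).
Pull out 2^2: since 7 ≡ 7 (mod 8), (2/7) = +1, so (2/7)^2 = +1.
Reached (1/7) = 1. Collecting the sign flips along the way, the symbol is +1.

1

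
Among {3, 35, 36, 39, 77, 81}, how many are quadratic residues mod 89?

3

(3/89) = -1 → non-residue.
(35/89) = -1 → non-residue.
(36/89) = +1 → QR.
(39/89) = +1 → QR.
(77/89) = -1 → non-residue.
(81/89) = +1 → QR.
Total quadratic residues among the 6: 3.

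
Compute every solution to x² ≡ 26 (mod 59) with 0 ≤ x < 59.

Since 59 ≡ 3 (mod 4), a square root of 26 is 26^((59+1)/4) = 26^15 mod 59.
Repeated squaring: 26^2≡27, 26^4≡21, 26^8≡28 (mod 59).
26^15 = 26^(8+4+2+1) ≡ 12 (mod 59).
Check: 12² = 144 ≡ 26 (mod 59). The two roots are 12 and 47.

12, 47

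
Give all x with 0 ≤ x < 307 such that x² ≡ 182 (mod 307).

Since 307 ≡ 3 (mod 4), a square root of 182 is 182^((307+1)/4) = 182^77 mod 307.
Repeated squaring: 182^2≡275, 182^4≡103, 182^8≡171, 182^16≡76, 182^32≡250, 182^64≡179 (mod 307).
182^77 = 182^(64+8+4+1) ≡ 113 (mod 307).
Check: 113² = 12769 ≡ 182 (mod 307). The two roots are 113 and 194.

113, 194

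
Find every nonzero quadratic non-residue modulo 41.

3, 6, 7, 11, 12, 13, 14, 15, 17, 19, 22, 24, 26, 27, 28, 29, 30, 34, 35, 38

Square k = 1,…,20 (k and 41−k give the same square):
1²=1, 2²=4, 3²=9, 4²=16, 5²=25, 6²=36, 7²≡8, 8²≡23, 9²≡40, 10²≡18, 11²≡39, 12²≡21, 13²≡5, 14²≡32, 15²≡20, 16²≡10, 17²≡2, 18²≡37, 19²≡33, 20²≡31 (mod 41).
The residues are {1, 2, 4, 5, 8, 9, 10, 16, 18, 20, 21, 23, 25, 31, 32, 33, 36, 37, 39, 40}; the non-residues are the remaining 20 nonzero classes.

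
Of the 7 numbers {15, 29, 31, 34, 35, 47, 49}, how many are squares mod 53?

4

(15/53) = +1 → QR.
(29/53) = +1 → QR.
(31/53) = -1 → non-residue.
(34/53) = -1 → non-residue.
(35/53) = -1 → non-residue.
(47/53) = +1 → QR.
(49/53) = +1 → QR.
Total quadratic residues among the 7: 4.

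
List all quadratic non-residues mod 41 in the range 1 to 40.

3, 6, 7, 11, 12, 13, 14, 15, 17, 19, 22, 24, 26, 27, 28, 29, 30, 34, 35, 38

Square k = 1,…,20 (k and 41−k give the same square):
1²=1, 2²=4, 3²=9, 4²=16, 5²=25, 6²=36, 7²≡8, 8²≡23, 9²≡40, 10²≡18, 11²≡39, 12²≡21, 13²≡5, 14²≡32, 15²≡20, 16²≡10, 17²≡2, 18²≡37, 19²≡33, 20²≡31 (mod 41).
The residues are {1, 2, 4, 5, 8, 9, 10, 16, 18, 20, 21, 23, 25, 31, 32, 33, 36, 37, 39, 40}; the non-residues are the remaining 20 nonzero classes.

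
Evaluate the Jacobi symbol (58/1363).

0

Pull out 2: since 1363 ≡ 3 (mod 8), (2/1363) = -1.
Reciprocity: 29 ≡ 1 and 1363 ≡ 3 (mod 4), so (29/1363) = +(1363/29).
Reduce top mod 29: now compute (0/29).
Top reduces to 0: gcd > 1, so the symbol is 0.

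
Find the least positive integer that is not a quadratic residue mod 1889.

(2/1889) = +1, so 2 is a residue.
(3/1889) = −1, so 3 is the smallest positive non-residue mod 1889.

3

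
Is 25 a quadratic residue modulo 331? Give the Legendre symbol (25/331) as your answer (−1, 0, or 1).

Reciprocity: 25 ≡ 1 and 331 ≡ 3 (mod 4), so (25/331) = +(331/25).
Reduce top mod 25: now compute (6/25).
Pull out 2: since 25 ≡ 1 (mod 8), (2/25) = +1.
Reciprocity: 3 ≡ 3 and 25 ≡ 1 (mod 4), so (3/25) = +(25/3).
Reduce top mod 3: now compute (1/3).
Reached (1/3) = 1. Collecting the sign flips along the way, the symbol is +1.

1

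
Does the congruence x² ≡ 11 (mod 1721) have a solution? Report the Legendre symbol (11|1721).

1

Reciprocity: 11 ≡ 3 and 1721 ≡ 1 (mod 4), so (11/1721) = +(1721/11).
Reduce top mod 11: now compute (5/11).
Reciprocity: 5 ≡ 1 and 11 ≡ 3 (mod 4), so (5/11) = +(11/5).
Reduce top mod 5: now compute (1/5).
Reached (1/5) = 1. Collecting the sign flips along the way, the symbol is +1.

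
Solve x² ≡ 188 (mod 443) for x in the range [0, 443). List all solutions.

Since 443 ≡ 3 (mod 4), a square root of 188 is 188^((443+1)/4) = 188^111 mod 443.
Repeated squaring: 188^2≡347, 188^4≡356, 188^8≡38, 188^16≡115, 188^32≡378, 188^64≡238 (mod 443).
188^111 = 188^(64+32+8+4+2+1) ≡ 184 (mod 443).
Check: 184² = 33856 ≡ 188 (mod 443). The two roots are 184 and 259.

184, 259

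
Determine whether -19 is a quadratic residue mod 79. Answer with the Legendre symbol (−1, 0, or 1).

Euler's criterion: (-19/79) ≡ 60^39 (mod 79).
60^2 ≡ 45 (mod 79)
60^4 ≡ 50 (mod 79)
60^8 ≡ 51 (mod 79)
60^16 ≡ 73 (mod 79)
60^32 ≡ 36 (mod 79)
60^39 = 60^(32+4+2+1) ≡ 78 (mod 79).
Result is 78 ≡ −1, so (-19/79) = −1.

-1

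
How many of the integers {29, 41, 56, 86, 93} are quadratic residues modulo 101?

(29/101) = -1 → non-residue.
(41/101) = -1 → non-residue.
(56/101) = +1 → QR.
(86/101) = -1 → non-residue.
(93/101) = -1 → non-residue.
Total quadratic residues among the 5: 1.

1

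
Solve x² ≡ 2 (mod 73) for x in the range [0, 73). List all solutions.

73 ≡ 1 (mod 4), so we find a root by search.
Trying successive values, 32² = 1024 ≡ 2 (mod 73). The other root is 73 − 32 = 41.

32, 41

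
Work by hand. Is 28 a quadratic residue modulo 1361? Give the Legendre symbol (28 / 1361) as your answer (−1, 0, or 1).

-1

Pull out 2^2: since 1361 ≡ 1 (mod 8), (2/1361) = +1, so (2/1361)^2 = +1.
Reciprocity: 7 ≡ 3 and 1361 ≡ 1 (mod 4), so (7/1361) = +(1361/7).
Reduce top mod 7: now compute (3/7).
Reciprocity: 3 ≡ 3 and 7 ≡ 3 (mod 4), so (3/7) = −(7/3).
Reduce top mod 3: now compute (1/3).
Reached (1/3) = 1. Collecting the sign flips along the way, the symbol is -1.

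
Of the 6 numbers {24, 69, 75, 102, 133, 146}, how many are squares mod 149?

4

(24/149) = +1 → QR.
(69/149) = +1 → QR.
(75/149) = -1 → non-residue.
(102/149) = +1 → QR.
(133/149) = +1 → QR.
(146/149) = -1 → non-residue.
Total quadratic residues among the 6: 4.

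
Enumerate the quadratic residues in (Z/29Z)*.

Square k = 1,…,14 (k and 29−k give the same square):
1²=1, 2²=4, 3²=9, 4²=16, 5²=25, 6²≡7, 7²≡20, 8²≡6, 9²≡23, 10²≡13, 11²≡5, 12²≡28, 13²≡24, 14²≡22 (mod 29).
So the quadratic residues mod 29 are {1, 4, 5, 6, 7, 9, 13, 16, 20, 22, 23, 24, 25, 28}.

1,4,5,6,7,9,13,16,20,22,23,24,25,28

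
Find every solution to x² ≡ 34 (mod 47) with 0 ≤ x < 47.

Since 47 ≡ 3 (mod 4), a square root of 34 is 34^((47+1)/4) = 34^12 mod 47.
Repeated squaring: 34^2≡28, 34^4≡32, 34^8≡37 (mod 47).
34^12 = 34^(8+4) ≡ 9 (mod 47).
Check: 9² = 81 ≡ 34 (mod 47). The two roots are 9 and 38.

9, 38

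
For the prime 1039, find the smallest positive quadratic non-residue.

3

(2/1039) = +1, so 2 is a residue.
(3/1039) = −1, so 3 is the smallest positive non-residue mod 1039.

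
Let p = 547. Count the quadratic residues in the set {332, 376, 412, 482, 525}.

(332/547) = -1 → non-residue.
(376/547) = -1 → non-residue.
(412/547) = -1 → non-residue.
(482/547) = +1 → QR.
(525/547) = +1 → QR.
Total quadratic residues among the 5: 2.

2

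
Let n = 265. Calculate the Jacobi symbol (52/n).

-1

Pull out 2^2: since 265 ≡ 1 (mod 8), (2/265) = +1, so (2/265)^2 = +1.
Reciprocity: 13 ≡ 1 and 265 ≡ 1 (mod 4), so (13/265) = +(265/13).
Reduce top mod 13: now compute (5/13).
Reciprocity: 5 ≡ 1 and 13 ≡ 1 (mod 4), so (5/13) = +(13/5).
Reduce top mod 5: now compute (3/5).
Reciprocity: 3 ≡ 3 and 5 ≡ 1 (mod 4), so (3/5) = +(5/3).
Reduce top mod 3: now compute (2/3).
Pull out 2: since 3 ≡ 3 (mod 8), (2/3) = -1.
Reached (1/3) = 1. Collecting the sign flips along the way, the symbol is -1.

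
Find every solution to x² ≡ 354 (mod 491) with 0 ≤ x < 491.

Since 491 ≡ 3 (mod 4), a square root of 354 is 354^((491+1)/4) = 354^123 mod 491.
Repeated squaring: 354^2≡111, 354^4≡46, 354^8≡152, 354^16≡27, 354^32≡238, 354^64≡179 (mod 491).
354^123 = 354^(64+32+16+8+2+1) ≡ 438 (mod 491).
Check: 438² = 191844 ≡ 354 (mod 491). The two roots are 53 and 438.

53, 438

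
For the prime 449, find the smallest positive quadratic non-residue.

3

(2/449) = +1, so 2 is a residue.
(3/449) = −1, so 3 is the smallest positive non-residue mod 449.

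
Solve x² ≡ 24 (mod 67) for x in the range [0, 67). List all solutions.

15, 52

Since 67 ≡ 3 (mod 4), a square root of 24 is 24^((67+1)/4) = 24^17 mod 67.
Repeated squaring: 24^2≡40, 24^4≡59, 24^8≡64, 24^16≡9 (mod 67).
24^17 = 24^(16+1) ≡ 15 (mod 67).
Check: 15² = 225 ≡ 24 (mod 67). The two roots are 15 and 52.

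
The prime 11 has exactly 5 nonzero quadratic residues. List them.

1, 3, 4, 5, 9

Square k = 1,…,5 (k and 11−k give the same square):
1²=1, 2²=4, 3²=9, 4²≡5, 5²≡3 (mod 11).
So the quadratic residues mod 11 are {1, 3, 4, 5, 9}.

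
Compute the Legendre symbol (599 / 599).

0

First reduce: 599 ≡ 0 (mod 599).
Top reduces to 0: gcd > 1, so the symbol is 0.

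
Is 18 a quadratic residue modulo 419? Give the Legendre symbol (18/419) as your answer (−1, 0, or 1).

Pull out 2: since 419 ≡ 3 (mod 8), (2/419) = -1.
Reciprocity: 9 ≡ 1 and 419 ≡ 3 (mod 4), so (9/419) = +(419/9).
Reduce top mod 9: now compute (5/9).
Reciprocity: 5 ≡ 1 and 9 ≡ 1 (mod 4), so (5/9) = +(9/5).
Reduce top mod 5: now compute (4/5).
Pull out 2^2: since 5 ≡ 5 (mod 8), (2/5) = -1, so (2/5)^2 = +1.
Reached (1/5) = 1. Collecting the sign flips along the way, the symbol is -1.

-1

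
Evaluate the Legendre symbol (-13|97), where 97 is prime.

-1

First reduce: -13 ≡ 84 (mod 97).
Pull out 2^2: since 97 ≡ 1 (mod 8), (2/97) = +1, so (2/97)^2 = +1.
Reciprocity: 21 ≡ 1 and 97 ≡ 1 (mod 4), so (21/97) = +(97/21).
Reduce top mod 21: now compute (13/21).
Reciprocity: 13 ≡ 1 and 21 ≡ 1 (mod 4), so (13/21) = +(21/13).
Reduce top mod 13: now compute (8/13).
Pull out 2^3: since 13 ≡ 5 (mod 8), (2/13) = -1, so (2/13)^3 = -1.
Reached (1/13) = 1. Collecting the sign flips along the way, the symbol is -1.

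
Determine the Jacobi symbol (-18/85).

-1

First reduce: -18 ≡ 67 (mod 85).
Reciprocity: 67 ≡ 3 and 85 ≡ 1 (mod 4), so (67/85) = +(85/67).
Reduce top mod 67: now compute (18/67).
Pull out 2: since 67 ≡ 3 (mod 8), (2/67) = -1.
Reciprocity: 9 ≡ 1 and 67 ≡ 3 (mod 4), so (9/67) = +(67/9).
Reduce top mod 9: now compute (4/9).
Pull out 2^2: since 9 ≡ 1 (mod 8), (2/9) = +1, so (2/9)^2 = +1.
Reached (1/9) = 1. Collecting the sign flips along the way, the symbol is -1.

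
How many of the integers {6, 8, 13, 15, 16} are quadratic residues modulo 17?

(6/17) = -1 → non-residue.
(8/17) = +1 → QR.
(13/17) = +1 → QR.
(15/17) = +1 → QR.
(16/17) = +1 → QR.
Total quadratic residues among the 5: 4.

4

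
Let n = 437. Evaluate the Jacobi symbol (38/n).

0

Pull out 2: since 437 ≡ 5 (mod 8), (2/437) = -1.
Reciprocity: 19 ≡ 3 and 437 ≡ 1 (mod 4), so (19/437) = +(437/19).
Reduce top mod 19: now compute (0/19).
Top reduces to 0: gcd > 1, so the symbol is 0.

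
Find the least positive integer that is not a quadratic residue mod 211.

(2/211) = −1, so 2 is the smallest positive non-residue mod 211.

2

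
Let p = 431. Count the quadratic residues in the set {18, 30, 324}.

3

(18/431) = +1 → QR.
(30/431) = +1 → QR.
(324/431) = +1 → QR.
Total quadratic residues among the 3: 3.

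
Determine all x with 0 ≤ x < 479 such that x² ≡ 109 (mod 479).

45, 434

Since 479 ≡ 3 (mod 4), a square root of 109 is 109^((479+1)/4) = 109^120 mod 479.
Repeated squaring: 109^2≡385, 109^4≡214, 109^8≡291, 109^16≡377, 109^32≡345, 109^64≡233 (mod 479).
109^120 = 109^(64+32+16+8) ≡ 45 (mod 479).
Check: 45² = 2025 ≡ 109 (mod 479). The two roots are 45 and 434.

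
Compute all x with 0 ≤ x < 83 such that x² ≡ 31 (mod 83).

23, 60

Since 83 ≡ 3 (mod 4), a square root of 31 is 31^((83+1)/4) = 31^21 mod 83.
Repeated squaring: 31^2≡48, 31^4≡63, 31^8≡68, 31^16≡59 (mod 83).
31^21 = 31^(16+4+1) ≡ 23 (mod 83).
Check: 23² = 529 ≡ 31 (mod 83). The two roots are 23 and 60.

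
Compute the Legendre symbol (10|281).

Pull out 2: since 281 ≡ 1 (mod 8), (2/281) = +1.
Reciprocity: 5 ≡ 1 and 281 ≡ 1 (mod 4), so (5/281) = +(281/5).
Reduce top mod 5: now compute (1/5).
Reached (1/5) = 1. Collecting the sign flips along the way, the symbol is +1.

1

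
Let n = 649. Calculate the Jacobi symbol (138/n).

Pull out 2: since 649 ≡ 1 (mod 8), (2/649) = +1.
Reciprocity: 69 ≡ 1 and 649 ≡ 1 (mod 4), so (69/649) = +(649/69).
Reduce top mod 69: now compute (28/69).
Pull out 2^2: since 69 ≡ 5 (mod 8), (2/69) = -1, so (2/69)^2 = +1.
Reciprocity: 7 ≡ 3 and 69 ≡ 1 (mod 4), so (7/69) = +(69/7).
Reduce top mod 7: now compute (6/7).
Pull out 2: since 7 ≡ 7 (mod 8), (2/7) = +1.
Reciprocity: 3 ≡ 3 and 7 ≡ 3 (mod 4), so (3/7) = −(7/3).
Reduce top mod 3: now compute (1/3).
Reached (1/3) = 1. Collecting the sign flips along the way, the symbol is -1.

-1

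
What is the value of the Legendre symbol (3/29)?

Euler's criterion: (3/29) ≡ 3^14 (mod 29).
3^2 ≡ 9 (mod 29)
3^4 ≡ 23 (mod 29)
3^8 ≡ 7 (mod 29)
3^14 = 3^(8+4+2) ≡ 28 (mod 29).
Result is 28 ≡ −1, so (3/29) = −1.

-1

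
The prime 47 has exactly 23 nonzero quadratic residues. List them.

Square k = 1,…,23 (k and 47−k give the same square):
1²=1, 2²=4, 3²=9, 4²=16, 5²=25, 6²=36, 7²≡2, 8²≡17, 9²≡34, 10²≡6, 11²≡27, 12²≡3, 13²≡28, 14²≡8, 15²≡37, 16²≡21, 17²≡7, 18²≡42, 19²≡32, 20²≡24, 21²≡18, 22²≡14, 23²≡12 (mod 47).
So the quadratic residues mod 47 are {1, 2, 3, 4, 6, 7, 8, 9, 12, 14, 16, 17, 18, 21, 24, 25, 27, 28, 32, 34, 36, 37, 42}.

1 2 3 4 6 7 8 9 12 14 16 17 18 21 24 25 27 28 32 34 36 37 42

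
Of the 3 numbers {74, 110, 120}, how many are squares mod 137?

(74/137) = +1 → QR.
(110/137) = -1 → non-residue.
(120/137) = +1 → QR.
Total quadratic residues among the 3: 2.

2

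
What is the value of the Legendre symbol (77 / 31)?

-1

First reduce: 77 ≡ 15 (mod 31).
Reciprocity: 15 ≡ 3 and 31 ≡ 3 (mod 4), so (15/31) = −(31/15).
Reduce top mod 15: now compute (1/15).
Reached (1/15) = 1. Collecting the sign flips along the way, the symbol is -1.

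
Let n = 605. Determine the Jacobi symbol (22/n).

0

Pull out 2: since 605 ≡ 5 (mod 8), (2/605) = -1.
Reciprocity: 11 ≡ 3 and 605 ≡ 1 (mod 4), so (11/605) = +(605/11).
Reduce top mod 11: now compute (0/11).
Top reduces to 0: gcd > 1, so the symbol is 0.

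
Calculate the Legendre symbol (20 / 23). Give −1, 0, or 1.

Euler's criterion: (20/23) ≡ 20^11 (mod 23).
20^2 ≡ 9 (mod 23)
20^4 ≡ 12 (mod 23)
20^8 ≡ 6 (mod 23)
20^11 = 20^(8+2+1) ≡ 22 (mod 23).
Result is 22 ≡ −1, so (20/23) = −1.

-1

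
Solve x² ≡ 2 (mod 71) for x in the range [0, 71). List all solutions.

Since 71 ≡ 3 (mod 4), a square root of 2 is 2^((71+1)/4) = 2^18 mod 71.
Repeated squaring: 2^2≡4, 2^4≡16, 2^8≡43, 2^16≡3 (mod 71).
2^18 = 2^(16+2) ≡ 12 (mod 71).
Check: 12² = 144 ≡ 2 (mod 71). The two roots are 12 and 59.

12, 59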